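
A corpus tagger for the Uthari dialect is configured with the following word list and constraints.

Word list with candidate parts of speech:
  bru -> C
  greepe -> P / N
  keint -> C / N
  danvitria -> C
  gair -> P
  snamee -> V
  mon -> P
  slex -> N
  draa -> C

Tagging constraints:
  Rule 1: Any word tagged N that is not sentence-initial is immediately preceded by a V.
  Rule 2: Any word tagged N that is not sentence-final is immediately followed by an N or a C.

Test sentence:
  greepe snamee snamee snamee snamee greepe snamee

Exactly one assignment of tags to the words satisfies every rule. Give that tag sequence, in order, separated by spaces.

Candidates per position — 1:greepe {P,N}; 2:snamee {V}; 3:snamee {V}; 4:snamee {V}; 5:snamee {V}; 6:greepe {P,N}; 7:snamee {V}.
If word 1 were N, no tagging could satisfy rule 2; so word 1 is P.
If word 6 were N, no tagging could satisfy rule 2; so word 6 is P.
The only consistent sequence is: P V V V V P V.
Rule-by-rule: rule 1 satisfied; rule 2 satisfied.

P V V V V P V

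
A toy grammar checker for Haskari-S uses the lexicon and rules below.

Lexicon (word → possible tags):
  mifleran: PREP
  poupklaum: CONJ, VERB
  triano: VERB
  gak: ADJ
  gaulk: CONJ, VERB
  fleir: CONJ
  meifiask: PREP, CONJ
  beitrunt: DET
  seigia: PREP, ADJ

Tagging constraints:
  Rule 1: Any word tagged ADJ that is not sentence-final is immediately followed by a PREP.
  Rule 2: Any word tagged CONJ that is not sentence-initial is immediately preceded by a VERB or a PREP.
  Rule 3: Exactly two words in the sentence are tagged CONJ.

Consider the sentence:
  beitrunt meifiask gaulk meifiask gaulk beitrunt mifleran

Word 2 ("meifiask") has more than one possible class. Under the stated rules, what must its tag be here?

Candidates per position — 1:beitrunt {DET}; 2:meifiask {PREP,CONJ}; 3:gaulk {CONJ,VERB}; 4:meifiask {PREP,CONJ}; 5:gaulk {CONJ,VERB}; 6:beitrunt {DET}; 7:mifleran {PREP}.
Position 2: CONJ is ruled out by rule 2; that leaves PREP.
The remaining ambiguous positions (3, 4, 5) are resolved jointly — only one combination satisfies every rule.
That leaves exactly one tagging: DET PREP CONJ PREP CONJ DET PREP.
Check: rule 1 satisfied; rule 2 satisfied; rule 3 satisfied.

PREP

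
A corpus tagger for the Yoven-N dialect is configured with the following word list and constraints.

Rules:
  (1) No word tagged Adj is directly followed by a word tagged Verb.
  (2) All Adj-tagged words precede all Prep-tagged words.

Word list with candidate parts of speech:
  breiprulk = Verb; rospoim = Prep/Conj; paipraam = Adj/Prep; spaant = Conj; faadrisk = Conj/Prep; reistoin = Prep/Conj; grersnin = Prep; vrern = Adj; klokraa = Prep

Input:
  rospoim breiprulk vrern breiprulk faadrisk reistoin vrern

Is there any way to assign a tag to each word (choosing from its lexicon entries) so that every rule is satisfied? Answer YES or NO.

NO

Candidates per position — 1:rospoim {Prep,Conj}; 2:breiprulk {Verb}; 3:vrern {Adj}; 4:breiprulk {Verb}; 5:faadrisk {Conj,Prep}; 6:reistoin {Prep,Conj}; 7:vrern {Adj}.
Rule 1 cannot be satisfied by any choice of tags from the lexicon.
So there is no consistent tagging.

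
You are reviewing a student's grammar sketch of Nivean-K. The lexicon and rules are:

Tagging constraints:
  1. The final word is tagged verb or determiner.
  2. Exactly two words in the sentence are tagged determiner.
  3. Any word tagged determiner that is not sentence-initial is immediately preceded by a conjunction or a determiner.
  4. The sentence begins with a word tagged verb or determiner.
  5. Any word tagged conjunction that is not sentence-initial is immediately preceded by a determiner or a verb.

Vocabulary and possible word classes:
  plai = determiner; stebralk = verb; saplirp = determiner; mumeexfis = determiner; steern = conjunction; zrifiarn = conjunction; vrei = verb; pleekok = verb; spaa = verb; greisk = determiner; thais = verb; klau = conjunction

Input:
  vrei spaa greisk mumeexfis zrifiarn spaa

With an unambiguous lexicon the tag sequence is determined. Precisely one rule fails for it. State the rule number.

3

Fixed tagging: verb verb determiner determiner conjunction verb.
Checking each rule: R1 holds, R2 holds, R3 violated, R4 holds, R5 holds.
Only rule 3 fails.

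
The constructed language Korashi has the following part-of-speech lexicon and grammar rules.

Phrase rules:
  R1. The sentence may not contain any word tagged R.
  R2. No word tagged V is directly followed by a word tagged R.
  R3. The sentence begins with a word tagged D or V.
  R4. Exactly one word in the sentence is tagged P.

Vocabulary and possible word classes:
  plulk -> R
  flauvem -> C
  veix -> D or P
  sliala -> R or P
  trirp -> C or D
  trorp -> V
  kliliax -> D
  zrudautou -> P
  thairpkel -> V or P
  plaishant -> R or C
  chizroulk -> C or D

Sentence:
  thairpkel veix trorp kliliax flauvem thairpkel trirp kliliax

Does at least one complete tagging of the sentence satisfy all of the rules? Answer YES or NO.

YES

Candidates per position — 1:thairpkel {V,P}; 2:veix {D,P}; 3:trorp {V}; 4:kliliax {D}; 5:flauvem {C}; 6:thairpkel {V,P}; 7:trirp {C,D}; 8:kliliax {D}.
One satisfying assignment: V D V D C P C D.
Verifying each rule — rule 1 ✓; rule 2 ✓; rule 3 ✓; rule 4 ✓.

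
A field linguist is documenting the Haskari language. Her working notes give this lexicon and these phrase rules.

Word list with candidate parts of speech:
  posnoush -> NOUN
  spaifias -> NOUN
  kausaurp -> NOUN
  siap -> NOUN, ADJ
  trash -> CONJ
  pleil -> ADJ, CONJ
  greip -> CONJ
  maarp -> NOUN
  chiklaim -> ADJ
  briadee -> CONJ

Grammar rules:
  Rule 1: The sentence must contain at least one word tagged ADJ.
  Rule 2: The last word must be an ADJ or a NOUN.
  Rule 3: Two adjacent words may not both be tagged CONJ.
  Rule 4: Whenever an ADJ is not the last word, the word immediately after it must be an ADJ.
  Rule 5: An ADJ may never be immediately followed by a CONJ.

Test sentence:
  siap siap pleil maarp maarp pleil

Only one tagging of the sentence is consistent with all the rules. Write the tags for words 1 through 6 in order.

Candidates per position — 1:siap {NOUN,ADJ}; 2:siap {NOUN,ADJ}; 3:pleil {ADJ,CONJ}; 4:maarp {NOUN}; 5:maarp {NOUN}; 6:pleil {ADJ,CONJ}.
At position 1, choosing ADJ makes rule 4 impossible to satisfy; hence NOUN.
At position 2, choosing ADJ makes rule 4 impossible to satisfy; hence NOUN.
At position 3, choosing ADJ makes rule 4 impossible to satisfy; hence CONJ.
At position 6, choosing CONJ makes rule 1 impossible to satisfy; hence ADJ.
That leaves exactly one tagging: NOUN NOUN CONJ NOUN NOUN ADJ.
Rule-by-rule: rule 1 satisfied; rule 2 satisfied; rule 3 satisfied; rule 4 satisfied; rule 5 satisfied.

NOUN NOUN CONJ NOUN NOUN ADJ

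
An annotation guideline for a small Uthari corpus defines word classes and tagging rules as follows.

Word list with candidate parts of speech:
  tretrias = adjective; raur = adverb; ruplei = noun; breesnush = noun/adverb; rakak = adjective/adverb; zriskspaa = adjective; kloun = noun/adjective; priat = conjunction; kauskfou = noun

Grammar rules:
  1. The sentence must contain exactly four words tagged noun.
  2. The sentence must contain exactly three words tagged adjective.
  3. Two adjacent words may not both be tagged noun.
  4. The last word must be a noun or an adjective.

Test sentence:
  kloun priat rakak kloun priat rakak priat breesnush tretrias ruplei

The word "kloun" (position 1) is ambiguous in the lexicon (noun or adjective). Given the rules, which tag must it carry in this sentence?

Candidates per position — 1:kloun {noun,adjective}; 2:priat {conjunction}; 3:rakak {adjective,adverb}; 4:kloun {noun,adjective}; 5:priat {conjunction}; 6:rakak {adjective,adverb}; 7:priat {conjunction}; 8:breesnush {noun,adverb}; 9:tretrias {adjective}; 10:ruplei {noun}.
At position 1, choosing adjective makes rule 1 impossible to satisfy; hence noun.
At position 4, choosing adjective makes rule 1 impossible to satisfy; hence noun.
At position 6, choosing adverb makes rule 2 impossible to satisfy; hence adjective.
At position 8, choosing adverb makes rule 1 impossible to satisfy; hence noun.
At position 3, choosing adverb makes rule 2 impossible to satisfy; hence adjective.
That leaves exactly one tagging: noun conjunction adjective noun conjunction adjective conjunction noun adjective noun.
Check: rule 1 ok; rule 2 ok; rule 3 ok; rule 4 ok.

noun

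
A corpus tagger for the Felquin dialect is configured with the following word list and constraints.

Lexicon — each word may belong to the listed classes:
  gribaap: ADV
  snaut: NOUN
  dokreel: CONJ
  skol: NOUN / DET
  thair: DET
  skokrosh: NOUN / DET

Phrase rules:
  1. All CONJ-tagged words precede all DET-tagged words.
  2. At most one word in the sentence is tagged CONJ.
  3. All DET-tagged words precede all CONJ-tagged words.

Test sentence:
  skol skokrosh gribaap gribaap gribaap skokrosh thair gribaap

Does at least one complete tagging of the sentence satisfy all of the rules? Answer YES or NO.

Candidates per position — 1:skol {NOUN,DET}; 2:skokrosh {NOUN,DET}; 3:gribaap {ADV}; 4:gribaap {ADV}; 5:gribaap {ADV}; 6:skokrosh {NOUN,DET}; 7:thair {DET}; 8:gribaap {ADV}.
One satisfying assignment: DET DET ADV ADV ADV DET DET ADV.
Rule-by-rule: rule 1 holds; rule 2 holds; rule 3 holds.

YES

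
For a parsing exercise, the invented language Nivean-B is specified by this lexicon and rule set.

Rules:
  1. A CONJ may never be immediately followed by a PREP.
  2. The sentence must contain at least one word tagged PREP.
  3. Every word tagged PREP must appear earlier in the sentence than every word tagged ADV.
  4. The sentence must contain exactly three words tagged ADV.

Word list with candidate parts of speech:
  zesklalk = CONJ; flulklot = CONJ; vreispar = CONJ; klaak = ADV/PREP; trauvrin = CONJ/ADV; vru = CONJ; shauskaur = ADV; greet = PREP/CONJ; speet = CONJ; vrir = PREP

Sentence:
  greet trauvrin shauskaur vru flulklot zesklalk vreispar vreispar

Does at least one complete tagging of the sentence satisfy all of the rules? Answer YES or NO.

NO

Candidates per position — 1:greet {PREP,CONJ}; 2:trauvrin {CONJ,ADV}; 3:shauskaur {ADV}; 4:vru {CONJ}; 5:flulklot {CONJ}; 6:zesklalk {CONJ}; 7:vreispar {CONJ}; 8:vreispar {CONJ}.
Rule 4 cannot be satisfied by any choice of tags from the lexicon.
So there is no consistent tagging.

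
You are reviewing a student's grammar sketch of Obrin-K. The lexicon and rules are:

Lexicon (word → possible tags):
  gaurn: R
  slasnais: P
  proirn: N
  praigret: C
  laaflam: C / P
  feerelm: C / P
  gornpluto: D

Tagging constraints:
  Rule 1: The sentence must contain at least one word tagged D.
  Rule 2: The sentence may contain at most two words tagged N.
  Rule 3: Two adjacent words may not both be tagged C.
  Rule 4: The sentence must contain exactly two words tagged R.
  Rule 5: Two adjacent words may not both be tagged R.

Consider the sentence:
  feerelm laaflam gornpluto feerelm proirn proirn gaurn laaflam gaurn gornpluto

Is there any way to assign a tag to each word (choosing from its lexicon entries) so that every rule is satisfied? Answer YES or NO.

YES

Candidates per position — 1:feerelm {C,P}; 2:laaflam {C,P}; 3:gornpluto {D}; 4:feerelm {C,P}; 5:proirn {N}; 6:proirn {N}; 7:gaurn {R}; 8:laaflam {C,P}; 9:gaurn {R}; 10:gornpluto {D}.
One satisfying assignment: C P D C N N R P R D.
Check: rule 1 holds; rule 2 holds; rule 3 holds; rule 4 holds; rule 5 holds.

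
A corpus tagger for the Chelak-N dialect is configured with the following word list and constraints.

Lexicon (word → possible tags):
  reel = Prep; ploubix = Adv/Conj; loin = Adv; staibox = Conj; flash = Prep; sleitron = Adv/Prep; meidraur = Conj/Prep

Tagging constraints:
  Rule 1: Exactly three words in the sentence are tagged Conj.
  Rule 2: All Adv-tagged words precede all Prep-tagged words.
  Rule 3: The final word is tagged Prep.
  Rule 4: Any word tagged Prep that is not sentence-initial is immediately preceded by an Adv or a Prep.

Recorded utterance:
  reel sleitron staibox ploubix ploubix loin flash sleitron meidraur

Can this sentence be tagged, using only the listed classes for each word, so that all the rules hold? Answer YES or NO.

NO

Candidates per position — 1:reel {Prep}; 2:sleitron {Adv,Prep}; 3:staibox {Conj}; 4:ploubix {Adv,Conj}; 5:ploubix {Adv,Conj}; 6:loin {Adv}; 7:flash {Prep}; 8:sleitron {Adv,Prep}; 9:meidraur {Conj,Prep}.
Rule 2 cannot be satisfied by any choice of tags from the lexicon.
So there is no consistent tagging.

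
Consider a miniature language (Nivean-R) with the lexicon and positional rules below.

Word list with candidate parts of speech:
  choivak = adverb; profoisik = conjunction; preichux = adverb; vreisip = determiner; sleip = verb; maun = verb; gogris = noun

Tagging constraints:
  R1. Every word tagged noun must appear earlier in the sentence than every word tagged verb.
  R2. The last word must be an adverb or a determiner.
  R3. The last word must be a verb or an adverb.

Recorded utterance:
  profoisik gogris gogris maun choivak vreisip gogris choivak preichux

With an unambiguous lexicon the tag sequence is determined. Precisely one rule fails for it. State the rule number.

1

Fixed tagging: conjunction noun noun verb adverb determiner noun adverb adverb.
Checking each rule: R1 violated, R2 holds, R3 holds.
Only rule 1 fails.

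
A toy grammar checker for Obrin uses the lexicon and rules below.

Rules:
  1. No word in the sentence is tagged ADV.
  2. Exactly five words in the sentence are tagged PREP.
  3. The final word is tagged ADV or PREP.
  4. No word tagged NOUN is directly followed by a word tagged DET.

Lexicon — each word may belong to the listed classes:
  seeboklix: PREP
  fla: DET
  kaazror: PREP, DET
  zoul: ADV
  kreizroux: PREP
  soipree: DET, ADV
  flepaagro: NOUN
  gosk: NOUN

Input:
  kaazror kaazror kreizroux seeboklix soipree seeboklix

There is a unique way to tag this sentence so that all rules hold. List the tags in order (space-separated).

Candidates per position — 1:kaazror {PREP,DET}; 2:kaazror {PREP,DET}; 3:kreizroux {PREP}; 4:seeboklix {PREP}; 5:soipree {DET,ADV}; 6:seeboklix {PREP}.
Position 1: tagging it DET would leave rule 2 unsatisfiable, so it must be PREP.
Position 2: tagging it DET would leave rule 2 unsatisfiable, so it must be PREP.
Position 5: tagging it ADV would leave rule 1 unsatisfiable, so it must be DET.
So the tagging must be: PREP PREP PREP PREP DET PREP.
Checking: rule 1 ✓; rule 2 ✓; rule 3 ✓; rule 4 ✓.

PREP PREP PREP PREP DET PREP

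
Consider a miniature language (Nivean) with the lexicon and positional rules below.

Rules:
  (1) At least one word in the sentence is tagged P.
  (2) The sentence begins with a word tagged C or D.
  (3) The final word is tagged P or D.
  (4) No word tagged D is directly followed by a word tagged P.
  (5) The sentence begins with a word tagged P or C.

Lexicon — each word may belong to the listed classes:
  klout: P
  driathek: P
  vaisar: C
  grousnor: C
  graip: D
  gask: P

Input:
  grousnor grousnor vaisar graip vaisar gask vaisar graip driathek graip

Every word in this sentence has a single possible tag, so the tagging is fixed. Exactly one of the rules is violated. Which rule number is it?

Fixed tagging: C C C D C P C D P D.
Checking each rule: R1 pass, R2 pass, R3 pass, R4 fail, R5 pass.
Only rule 4 fails.

4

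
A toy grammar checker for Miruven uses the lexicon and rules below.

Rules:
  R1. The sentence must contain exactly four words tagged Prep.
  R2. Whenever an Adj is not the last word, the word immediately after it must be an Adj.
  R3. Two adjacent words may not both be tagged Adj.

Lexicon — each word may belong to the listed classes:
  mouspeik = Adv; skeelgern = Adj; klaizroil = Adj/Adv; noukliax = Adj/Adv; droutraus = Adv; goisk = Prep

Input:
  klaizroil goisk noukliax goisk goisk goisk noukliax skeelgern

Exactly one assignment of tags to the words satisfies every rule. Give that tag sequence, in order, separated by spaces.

Candidates per position — 1:klaizroil {Adj,Adv}; 2:goisk {Prep}; 3:noukliax {Adj,Adv}; 4:goisk {Prep}; 5:goisk {Prep}; 6:goisk {Prep}; 7:noukliax {Adj,Adv}; 8:skeelgern {Adj}.
At position 1, choosing Adj makes rule 2 impossible to satisfy; hence Adv.
At position 3, choosing Adj makes rule 2 impossible to satisfy; hence Adv.
At position 7, choosing Adj makes rule 3 impossible to satisfy; hence Adv.
The unique satisfying tagging is: Adv Prep Adv Prep Prep Prep Adv Adj.
Rule-by-rule: rule 1 satisfied; rule 2 satisfied; rule 3 satisfied.

Adv Prep Adv Prep Prep Prep Adv Adj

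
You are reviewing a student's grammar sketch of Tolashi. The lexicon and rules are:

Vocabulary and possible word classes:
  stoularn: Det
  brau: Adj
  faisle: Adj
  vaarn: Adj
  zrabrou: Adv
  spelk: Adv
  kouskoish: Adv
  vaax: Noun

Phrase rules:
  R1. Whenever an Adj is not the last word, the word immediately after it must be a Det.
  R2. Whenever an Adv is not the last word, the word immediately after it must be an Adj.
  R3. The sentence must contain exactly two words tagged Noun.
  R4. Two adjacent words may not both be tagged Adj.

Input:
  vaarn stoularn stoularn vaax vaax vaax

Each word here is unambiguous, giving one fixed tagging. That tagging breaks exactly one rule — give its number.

3

Fixed tagging: Adj Det Det Noun Noun Noun.
Rule check: R1 pass, R2 pass, R3 fail, R4 pass.
Only rule 3 fails.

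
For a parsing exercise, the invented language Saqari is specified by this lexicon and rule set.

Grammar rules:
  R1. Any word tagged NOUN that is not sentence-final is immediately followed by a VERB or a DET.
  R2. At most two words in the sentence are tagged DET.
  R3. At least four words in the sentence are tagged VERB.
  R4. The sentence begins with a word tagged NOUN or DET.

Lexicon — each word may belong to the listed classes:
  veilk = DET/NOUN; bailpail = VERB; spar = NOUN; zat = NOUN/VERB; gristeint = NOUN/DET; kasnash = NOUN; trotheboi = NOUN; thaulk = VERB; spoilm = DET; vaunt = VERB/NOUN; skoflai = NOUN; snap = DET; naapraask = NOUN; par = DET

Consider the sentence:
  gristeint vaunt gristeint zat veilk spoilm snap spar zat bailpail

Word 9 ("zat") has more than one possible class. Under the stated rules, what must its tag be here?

VERB

Candidates per position — 1:gristeint {NOUN,DET}; 2:vaunt {VERB,NOUN}; 3:gristeint {NOUN,DET}; 4:zat {NOUN,VERB}; 5:veilk {DET,NOUN}; 6:spoilm {DET}; 7:snap {DET}; 8:spar {NOUN}; 9:zat {NOUN,VERB}; 10:bailpail {VERB}.
At position 1, choosing DET makes rule 2 impossible to satisfy; hence NOUN.
At position 2, choosing NOUN makes rule 1 impossible to satisfy; hence VERB.
At position 3, choosing DET makes rule 2 impossible to satisfy; hence NOUN.
At position 4, choosing NOUN makes rule 1 impossible to satisfy; hence VERB.
At position 5, choosing DET makes rule 2 impossible to satisfy; hence NOUN.
At position 9, choosing NOUN makes rule 1 impossible to satisfy; hence VERB.
The only consistent sequence is: NOUN VERB NOUN VERB NOUN DET DET NOUN VERB VERB.
Check: rule 1 holds; rule 2 holds; rule 3 holds; rule 4 holds.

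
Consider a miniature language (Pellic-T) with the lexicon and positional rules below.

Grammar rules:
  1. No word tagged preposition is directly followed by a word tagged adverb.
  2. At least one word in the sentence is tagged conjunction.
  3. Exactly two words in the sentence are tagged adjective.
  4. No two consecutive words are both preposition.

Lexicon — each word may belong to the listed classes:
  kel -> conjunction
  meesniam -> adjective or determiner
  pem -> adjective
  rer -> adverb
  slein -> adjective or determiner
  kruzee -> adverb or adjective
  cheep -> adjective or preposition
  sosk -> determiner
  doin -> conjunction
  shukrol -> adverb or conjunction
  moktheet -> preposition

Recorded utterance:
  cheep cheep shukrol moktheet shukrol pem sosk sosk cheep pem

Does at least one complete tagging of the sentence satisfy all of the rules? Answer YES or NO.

Candidates per position — 1:cheep {adjective,preposition}; 2:cheep {adjective,preposition}; 3:shukrol {adverb,conjunction}; 4:moktheet {preposition}; 5:shukrol {adverb,conjunction}; 6:pem {adjective}; 7:sosk {determiner}; 8:sosk {determiner}; 9:cheep {adjective,preposition}; 10:pem {adjective}.
Every candidate sequence violates at least one rule; no consistent tagging exists.

NO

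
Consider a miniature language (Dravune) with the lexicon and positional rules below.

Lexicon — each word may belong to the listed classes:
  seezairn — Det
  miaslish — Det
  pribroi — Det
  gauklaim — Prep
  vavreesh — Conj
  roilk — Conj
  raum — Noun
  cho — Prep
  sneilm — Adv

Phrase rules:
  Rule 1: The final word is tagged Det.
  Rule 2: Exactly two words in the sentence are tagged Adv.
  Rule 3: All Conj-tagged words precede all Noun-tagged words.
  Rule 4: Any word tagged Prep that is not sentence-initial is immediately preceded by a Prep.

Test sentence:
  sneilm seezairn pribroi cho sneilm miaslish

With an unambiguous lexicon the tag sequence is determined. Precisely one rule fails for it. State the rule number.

Fixed tagging: Adv Det Det Prep Adv Det.
Applying the rules: R1 holds, R2 holds, R3 holds, R4 violated.
Only rule 4 fails.

4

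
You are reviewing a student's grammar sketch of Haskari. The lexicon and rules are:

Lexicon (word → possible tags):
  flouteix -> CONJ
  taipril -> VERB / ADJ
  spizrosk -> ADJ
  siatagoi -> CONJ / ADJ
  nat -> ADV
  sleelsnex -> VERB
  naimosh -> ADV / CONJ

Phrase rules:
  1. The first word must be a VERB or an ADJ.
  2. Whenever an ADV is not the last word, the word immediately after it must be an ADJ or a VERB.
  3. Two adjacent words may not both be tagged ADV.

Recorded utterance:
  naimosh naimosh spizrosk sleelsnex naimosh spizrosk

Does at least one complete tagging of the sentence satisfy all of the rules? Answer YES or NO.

Candidates per position — 1:naimosh {ADV,CONJ}; 2:naimosh {ADV,CONJ}; 3:spizrosk {ADJ}; 4:sleelsnex {VERB}; 5:naimosh {ADV,CONJ}; 6:spizrosk {ADJ}.
Rule 1 cannot be satisfied by any choice of tags from the lexicon.
So there is no consistent tagging.

NO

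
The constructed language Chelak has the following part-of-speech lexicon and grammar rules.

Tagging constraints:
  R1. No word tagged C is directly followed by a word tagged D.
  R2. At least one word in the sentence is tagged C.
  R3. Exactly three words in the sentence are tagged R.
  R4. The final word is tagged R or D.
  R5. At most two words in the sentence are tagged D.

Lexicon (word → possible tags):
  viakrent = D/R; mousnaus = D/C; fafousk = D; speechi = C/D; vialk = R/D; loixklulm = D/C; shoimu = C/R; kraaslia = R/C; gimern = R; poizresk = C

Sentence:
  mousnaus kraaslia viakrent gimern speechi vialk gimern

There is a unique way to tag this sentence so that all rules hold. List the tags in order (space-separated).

Candidates per position — 1:mousnaus {D,C}; 2:kraaslia {R,C}; 3:viakrent {D,R}; 4:gimern {R}; 5:speechi {C,D}; 6:vialk {R,D}; 7:gimern {R}.
The remaining ambiguous positions (1, 2, 3, 5, 6) are resolved jointly — only one combination satisfies every rule.
That leaves exactly one tagging: C C R R D D R.
Checking: rule 1 holds; rule 2 holds; rule 3 holds; rule 4 holds; rule 5 holds.

C C R R D D R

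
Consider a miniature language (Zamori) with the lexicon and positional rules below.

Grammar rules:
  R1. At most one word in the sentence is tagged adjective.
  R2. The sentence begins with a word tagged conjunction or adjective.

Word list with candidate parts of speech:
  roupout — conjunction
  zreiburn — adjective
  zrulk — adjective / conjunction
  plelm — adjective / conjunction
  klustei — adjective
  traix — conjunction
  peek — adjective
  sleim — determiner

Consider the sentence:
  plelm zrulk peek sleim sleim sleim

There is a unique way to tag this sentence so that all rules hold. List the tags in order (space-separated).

Candidates per position — 1:plelm {adjective,conjunction}; 2:zrulk {adjective,conjunction}; 3:peek {adjective}; 4:sleim {determiner}; 5:sleim {determiner}; 6:sleim {determiner}.
Word 1 cannot be adjective — rule 1 would then fail for every completion. It is conjunction.
Word 2 cannot be adjective — rule 1 would then fail for every completion. It is conjunction.
So the tagging must be: conjunction conjunction adjective determiner determiner determiner.
Check: rule 1 holds; rule 2 holds.

conjunction conjunction adjective determiner determiner determiner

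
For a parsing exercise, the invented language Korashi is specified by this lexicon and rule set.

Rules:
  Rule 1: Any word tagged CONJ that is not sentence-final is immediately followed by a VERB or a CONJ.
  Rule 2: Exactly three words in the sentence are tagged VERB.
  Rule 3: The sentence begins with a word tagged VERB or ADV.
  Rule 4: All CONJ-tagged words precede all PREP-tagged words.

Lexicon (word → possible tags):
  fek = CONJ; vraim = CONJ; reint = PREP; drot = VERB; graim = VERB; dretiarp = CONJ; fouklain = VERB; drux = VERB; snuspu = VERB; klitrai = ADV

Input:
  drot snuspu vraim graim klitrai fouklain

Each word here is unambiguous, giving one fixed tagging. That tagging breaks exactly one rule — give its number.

2

Fixed tagging: VERB VERB CONJ VERB ADV VERB.
Applying the rules: R1 ok, R2 fails, R3 ok, R4 ok.
Only rule 2 fails.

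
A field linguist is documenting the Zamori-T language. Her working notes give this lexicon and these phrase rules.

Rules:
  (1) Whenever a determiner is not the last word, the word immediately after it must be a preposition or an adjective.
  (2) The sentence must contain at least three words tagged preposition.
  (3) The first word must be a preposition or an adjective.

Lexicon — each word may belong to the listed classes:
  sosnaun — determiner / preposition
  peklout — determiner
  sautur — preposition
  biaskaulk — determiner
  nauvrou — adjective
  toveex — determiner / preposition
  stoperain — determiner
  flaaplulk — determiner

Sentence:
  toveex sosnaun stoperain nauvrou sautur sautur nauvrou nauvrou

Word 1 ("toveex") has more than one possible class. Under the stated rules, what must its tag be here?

preposition

Candidates per position — 1:toveex {determiner,preposition}; 2:sosnaun {determiner,preposition}; 3:stoperain {determiner}; 4:nauvrou {adjective}; 5:sautur {preposition}; 6:sautur {preposition}; 7:nauvrou {adjective}; 8:nauvrou {adjective}.
Position 1: tagging it determiner would leave rule 3 unsatisfiable, so it must be preposition.
Position 2: tagging it determiner would leave rule 1 unsatisfiable, so it must be preposition.
The unique satisfying tagging is: preposition preposition determiner adjective preposition preposition adjective adjective.
Check: rule 1 ✓; rule 2 ✓; rule 3 ✓.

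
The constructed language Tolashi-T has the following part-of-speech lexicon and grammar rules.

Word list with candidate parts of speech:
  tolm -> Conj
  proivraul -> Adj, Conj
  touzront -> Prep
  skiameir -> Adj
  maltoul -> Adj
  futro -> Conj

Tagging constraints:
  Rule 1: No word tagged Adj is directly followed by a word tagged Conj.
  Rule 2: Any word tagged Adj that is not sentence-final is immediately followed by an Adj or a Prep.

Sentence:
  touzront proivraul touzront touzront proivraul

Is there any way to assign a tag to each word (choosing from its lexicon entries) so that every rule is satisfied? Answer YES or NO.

Candidates per position — 1:touzront {Prep}; 2:proivraul {Adj,Conj}; 3:touzront {Prep}; 4:touzront {Prep}; 5:proivraul {Adj,Conj}.
One satisfying assignment: Prep Adj Prep Prep Conj.
Rule-by-rule: rule 1 ok; rule 2 ok.

YES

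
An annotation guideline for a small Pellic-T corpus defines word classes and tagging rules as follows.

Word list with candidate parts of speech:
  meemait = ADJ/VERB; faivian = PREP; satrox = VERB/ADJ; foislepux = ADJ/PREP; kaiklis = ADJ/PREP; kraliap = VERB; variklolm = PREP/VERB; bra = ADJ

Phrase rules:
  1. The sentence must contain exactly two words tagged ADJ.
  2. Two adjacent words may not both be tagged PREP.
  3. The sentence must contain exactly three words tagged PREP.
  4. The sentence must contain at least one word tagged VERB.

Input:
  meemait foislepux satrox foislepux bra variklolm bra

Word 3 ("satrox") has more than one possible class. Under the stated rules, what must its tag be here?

Candidates per position — 1:meemait {ADJ,VERB}; 2:foislepux {ADJ,PREP}; 3:satrox {VERB,ADJ}; 4:foislepux {ADJ,PREP}; 5:bra {ADJ}; 6:variklolm {PREP,VERB}; 7:bra {ADJ}.
If word 1 were ADJ, no tagging could satisfy rule 1; so word 1 is VERB.
If word 2 were ADJ, no tagging could satisfy rule 1; so word 2 is PREP.
If word 3 were ADJ, no tagging could satisfy rule 1; so word 3 is VERB.
If word 4 were ADJ, no tagging could satisfy rule 1; so word 4 is PREP.
If word 6 were VERB, no tagging could satisfy rule 3; so word 6 is PREP.
The only consistent sequence is: VERB PREP VERB PREP ADJ PREP ADJ.
Check: rule 1 ✓; rule 2 ✓; rule 3 ✓; rule 4 ✓.

VERB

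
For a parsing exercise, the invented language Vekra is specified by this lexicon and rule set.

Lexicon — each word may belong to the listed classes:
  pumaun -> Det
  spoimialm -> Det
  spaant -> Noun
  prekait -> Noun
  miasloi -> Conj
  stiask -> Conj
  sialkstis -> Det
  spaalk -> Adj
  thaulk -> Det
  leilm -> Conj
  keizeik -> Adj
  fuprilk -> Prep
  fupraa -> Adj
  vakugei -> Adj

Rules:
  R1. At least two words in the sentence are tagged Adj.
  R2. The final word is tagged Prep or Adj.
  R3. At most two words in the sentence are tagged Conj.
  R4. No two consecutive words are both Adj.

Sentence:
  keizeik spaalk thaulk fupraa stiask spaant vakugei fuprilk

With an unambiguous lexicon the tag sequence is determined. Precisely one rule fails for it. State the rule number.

4

Fixed tagging: Adj Adj Det Adj Conj Noun Adj Prep.
Applying the rules: R1 pass, R2 pass, R3 pass, R4 fail.
Only rule 4 fails.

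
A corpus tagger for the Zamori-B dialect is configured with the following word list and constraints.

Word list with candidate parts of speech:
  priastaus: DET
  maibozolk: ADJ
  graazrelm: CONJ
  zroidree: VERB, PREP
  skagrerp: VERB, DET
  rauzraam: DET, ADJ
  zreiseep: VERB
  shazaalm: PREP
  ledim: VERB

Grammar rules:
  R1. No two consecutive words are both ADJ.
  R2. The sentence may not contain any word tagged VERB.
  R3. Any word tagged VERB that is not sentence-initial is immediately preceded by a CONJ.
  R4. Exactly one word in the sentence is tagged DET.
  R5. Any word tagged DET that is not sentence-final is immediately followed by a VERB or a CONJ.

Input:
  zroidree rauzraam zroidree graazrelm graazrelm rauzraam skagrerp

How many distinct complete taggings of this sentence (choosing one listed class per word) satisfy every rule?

Candidates per position — 1:zroidree {VERB,PREP}; 2:rauzraam {DET,ADJ}; 3:zroidree {VERB,PREP}; 4:graazrelm {CONJ}; 5:graazrelm {CONJ}; 6:rauzraam {DET,ADJ}; 7:skagrerp {VERB,DET}.
There are 32 candidate sequences in total.
The sequences that satisfy every rule: PREP ADJ PREP CONJ CONJ ADJ DET.
Count = 1.

1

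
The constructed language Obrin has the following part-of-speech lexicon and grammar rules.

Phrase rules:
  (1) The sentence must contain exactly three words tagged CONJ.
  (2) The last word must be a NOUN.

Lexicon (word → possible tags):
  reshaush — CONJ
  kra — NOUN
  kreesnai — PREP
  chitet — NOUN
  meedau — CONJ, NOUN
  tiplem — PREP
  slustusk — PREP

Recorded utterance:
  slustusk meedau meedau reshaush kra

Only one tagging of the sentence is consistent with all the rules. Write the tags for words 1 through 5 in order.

PREP CONJ CONJ CONJ NOUN

Candidates per position — 1:slustusk {PREP}; 2:meedau {CONJ,NOUN}; 3:meedau {CONJ,NOUN}; 4:reshaush {CONJ}; 5:kra {NOUN}.
Position 2: tagging it NOUN would leave rule 1 unsatisfiable, so it must be CONJ.
Position 3: tagging it NOUN would leave rule 1 unsatisfiable, so it must be CONJ.
That leaves exactly one tagging: PREP CONJ CONJ CONJ NOUN.
Verifying each rule — rule 1 holds; rule 2 holds.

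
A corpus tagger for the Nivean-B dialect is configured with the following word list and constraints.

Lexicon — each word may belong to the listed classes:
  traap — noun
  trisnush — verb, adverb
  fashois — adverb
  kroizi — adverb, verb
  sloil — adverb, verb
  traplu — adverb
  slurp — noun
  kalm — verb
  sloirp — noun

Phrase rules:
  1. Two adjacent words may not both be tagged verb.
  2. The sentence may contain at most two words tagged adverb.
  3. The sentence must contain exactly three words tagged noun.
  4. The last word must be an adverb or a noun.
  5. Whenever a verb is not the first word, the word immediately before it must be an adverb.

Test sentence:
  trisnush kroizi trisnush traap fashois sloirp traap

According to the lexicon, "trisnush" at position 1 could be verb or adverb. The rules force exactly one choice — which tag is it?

Candidates per position — 1:trisnush {verb,adverb}; 2:kroizi {adverb,verb}; 3:trisnush {verb,adverb}; 4:traap {noun}; 5:fashois {adverb}; 6:sloirp {noun}; 7:traap {noun}.
Position 1: the remaining choice is settled jointly with positions 2, 3 — only verb at position 1 is part of a tagging that satisfies every rule.
That leaves exactly one tagging: verb adverb verb noun adverb noun noun.
Check: rule 1 holds; rule 2 holds; rule 3 holds; rule 4 holds; rule 5 holds.

verb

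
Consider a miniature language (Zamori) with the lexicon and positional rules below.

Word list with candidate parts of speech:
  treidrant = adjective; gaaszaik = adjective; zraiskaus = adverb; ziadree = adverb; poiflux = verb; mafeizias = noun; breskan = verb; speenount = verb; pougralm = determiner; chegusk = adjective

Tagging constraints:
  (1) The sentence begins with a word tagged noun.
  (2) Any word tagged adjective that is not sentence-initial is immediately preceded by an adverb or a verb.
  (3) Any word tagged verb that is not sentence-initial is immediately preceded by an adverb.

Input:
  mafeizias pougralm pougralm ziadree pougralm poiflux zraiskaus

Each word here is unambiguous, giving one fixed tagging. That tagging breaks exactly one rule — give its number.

3

Fixed tagging: noun determiner determiner adverb determiner verb adverb.
Checking each rule: R1 ok, R2 ok, R3 fails.
Only rule 3 fails.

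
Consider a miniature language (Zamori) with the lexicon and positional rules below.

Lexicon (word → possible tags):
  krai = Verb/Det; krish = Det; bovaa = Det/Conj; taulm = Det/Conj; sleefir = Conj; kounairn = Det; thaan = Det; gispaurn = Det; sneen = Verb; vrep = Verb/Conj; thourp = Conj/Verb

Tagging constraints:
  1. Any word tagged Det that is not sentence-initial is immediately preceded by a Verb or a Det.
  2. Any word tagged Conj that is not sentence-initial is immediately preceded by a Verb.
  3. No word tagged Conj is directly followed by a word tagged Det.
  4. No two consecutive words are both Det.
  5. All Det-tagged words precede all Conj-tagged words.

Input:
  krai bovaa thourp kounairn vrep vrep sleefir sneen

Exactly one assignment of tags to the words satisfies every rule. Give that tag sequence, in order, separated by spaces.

Candidates per position — 1:krai {Verb,Det}; 2:bovaa {Det,Conj}; 3:thourp {Conj,Verb}; 4:kounairn {Det}; 5:vrep {Verb,Conj}; 6:vrep {Verb,Conj}; 7:sleefir {Conj}; 8:sneen {Verb}.
Position 2: Conj is ruled out by rule 5; that leaves Det.
Position 3: Conj is ruled out by rule 1; that leaves Verb.
Position 5: Conj is ruled out by rule 2; that leaves Verb.
Position 6: Conj is ruled out by rule 2; that leaves Verb.
Position 1: Det is ruled out by rule 4; that leaves Verb.
The only consistent sequence is: Verb Det Verb Det Verb Verb Conj Verb.
Verifying each rule — rule 1 ok; rule 2 ok; rule 3 ok; rule 4 ok; rule 5 ok.

Verb Det Verb Det Verb Verb Conj Verb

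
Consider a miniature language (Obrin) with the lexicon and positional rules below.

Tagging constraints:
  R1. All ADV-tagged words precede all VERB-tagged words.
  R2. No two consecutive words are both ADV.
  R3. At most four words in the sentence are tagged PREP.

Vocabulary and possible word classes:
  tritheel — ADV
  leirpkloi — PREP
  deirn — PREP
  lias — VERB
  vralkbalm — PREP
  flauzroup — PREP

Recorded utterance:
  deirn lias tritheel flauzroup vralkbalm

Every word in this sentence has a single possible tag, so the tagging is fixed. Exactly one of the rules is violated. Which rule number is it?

Fixed tagging: PREP VERB ADV PREP PREP.
Rule check: R1 violated, R2 holds, R3 holds.
Only rule 1 fails.

1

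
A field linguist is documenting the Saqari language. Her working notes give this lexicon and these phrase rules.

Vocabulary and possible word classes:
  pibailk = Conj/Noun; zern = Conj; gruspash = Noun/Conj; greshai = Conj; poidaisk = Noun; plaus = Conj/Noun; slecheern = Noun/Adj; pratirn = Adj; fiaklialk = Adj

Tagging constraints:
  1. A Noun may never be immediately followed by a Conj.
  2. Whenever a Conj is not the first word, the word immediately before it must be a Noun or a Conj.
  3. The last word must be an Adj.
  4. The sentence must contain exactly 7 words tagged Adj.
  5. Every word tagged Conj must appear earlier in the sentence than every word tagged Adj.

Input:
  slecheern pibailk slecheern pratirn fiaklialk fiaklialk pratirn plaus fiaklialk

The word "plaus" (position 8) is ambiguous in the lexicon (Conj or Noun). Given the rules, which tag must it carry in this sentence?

Candidates per position — 1:slecheern {Noun,Adj}; 2:pibailk {Conj,Noun}; 3:slecheern {Noun,Adj}; 4:pratirn {Adj}; 5:fiaklialk {Adj}; 6:fiaklialk {Adj}; 7:pratirn {Adj}; 8:plaus {Conj,Noun}; 9:fiaklialk {Adj}.
Position 1: tagging it Noun would leave rule 4 unsatisfiable, so it must be Adj.
Position 2: tagging it Conj would leave rule 2 unsatisfiable, so it must be Noun.
Position 3: tagging it Noun would leave rule 4 unsatisfiable, so it must be Adj.
Position 8: tagging it Conj would leave rule 2 unsatisfiable, so it must be Noun.
The unique satisfying tagging is: Adj Noun Adj Adj Adj Adj Adj Noun Adj.
Check: rule 1 ✓; rule 2 ✓; rule 3 ✓; rule 4 ✓; rule 5 ✓.

Noun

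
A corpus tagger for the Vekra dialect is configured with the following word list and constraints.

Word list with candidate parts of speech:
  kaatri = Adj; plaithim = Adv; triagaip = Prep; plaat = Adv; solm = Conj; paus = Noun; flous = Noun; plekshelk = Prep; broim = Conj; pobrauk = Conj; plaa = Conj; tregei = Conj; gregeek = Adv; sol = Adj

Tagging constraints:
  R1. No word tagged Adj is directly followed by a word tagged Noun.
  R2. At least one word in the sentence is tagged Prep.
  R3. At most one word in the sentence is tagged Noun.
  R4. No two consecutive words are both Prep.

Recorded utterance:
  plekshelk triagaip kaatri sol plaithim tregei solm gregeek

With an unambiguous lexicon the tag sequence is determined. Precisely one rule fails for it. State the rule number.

Fixed tagging: Prep Prep Adj Adj Adv Conj Conj Adv.
Applying the rules: R1 pass, R2 pass, R3 pass, R4 fail.
Only rule 4 fails.

4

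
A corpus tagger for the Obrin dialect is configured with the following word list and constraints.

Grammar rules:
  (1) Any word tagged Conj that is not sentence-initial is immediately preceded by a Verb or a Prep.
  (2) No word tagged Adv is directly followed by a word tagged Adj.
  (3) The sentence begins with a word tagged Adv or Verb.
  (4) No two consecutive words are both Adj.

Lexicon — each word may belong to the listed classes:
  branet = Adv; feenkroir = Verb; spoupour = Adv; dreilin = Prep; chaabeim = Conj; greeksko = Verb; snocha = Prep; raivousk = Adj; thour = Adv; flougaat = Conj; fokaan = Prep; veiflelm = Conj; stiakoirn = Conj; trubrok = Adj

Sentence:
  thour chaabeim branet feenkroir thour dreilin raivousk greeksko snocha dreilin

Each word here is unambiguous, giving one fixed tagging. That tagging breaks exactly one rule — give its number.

1

Fixed tagging: Adv Conj Adv Verb Adv Prep Adj Verb Prep Prep.
Checking each rule: R1 fail, R2 pass, R3 pass, R4 pass.
Only rule 1 fails.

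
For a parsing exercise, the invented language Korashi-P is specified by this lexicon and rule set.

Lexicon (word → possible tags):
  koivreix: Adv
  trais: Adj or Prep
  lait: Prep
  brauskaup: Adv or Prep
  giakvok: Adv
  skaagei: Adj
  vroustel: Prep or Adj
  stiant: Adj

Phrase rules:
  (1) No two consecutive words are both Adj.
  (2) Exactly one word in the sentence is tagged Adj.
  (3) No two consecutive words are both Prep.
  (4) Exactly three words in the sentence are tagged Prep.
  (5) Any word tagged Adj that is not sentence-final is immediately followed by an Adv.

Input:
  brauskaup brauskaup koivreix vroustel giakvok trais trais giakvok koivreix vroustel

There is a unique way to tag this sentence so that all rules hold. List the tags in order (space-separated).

Candidates per position — 1:brauskaup {Adv,Prep}; 2:brauskaup {Adv,Prep}; 3:koivreix {Adv}; 4:vroustel {Prep,Adj}; 5:giakvok {Adv}; 6:trais {Adj,Prep}; 7:trais {Adj,Prep}; 8:giakvok {Adv}; 9:koivreix {Adv}; 10:vroustel {Prep,Adj}.
Word 6 cannot be Adj — rule 5 would then fail for every completion. It is Prep.
Word 7 cannot be Prep — rule 3 would then fail for every completion. It is Adj.
Word 10 cannot be Adj — rule 2 would then fail for every completion. It is Prep.
Word 4 cannot be Adj — rule 2 would then fail for every completion. It is Prep.
Word 1 cannot be Prep — rule 4 would then fail for every completion. It is Adv.
Word 2 cannot be Prep — rule 4 would then fail for every completion. It is Adv.
That leaves exactly one tagging: Adv Adv Adv Prep Adv Prep Adj Adv Adv Prep.
Rule-by-rule: rule 1 holds; rule 2 holds; rule 3 holds; rule 4 holds; rule 5 holds.

Adv Adv Adv Prep Adv Prep Adj Adv Adv Prep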